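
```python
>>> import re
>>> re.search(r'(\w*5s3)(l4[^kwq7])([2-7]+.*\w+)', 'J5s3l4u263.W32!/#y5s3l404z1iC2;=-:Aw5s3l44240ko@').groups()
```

The match spans [0:47] → 'J5s3l4u263.W32!/#y5s3l404z1iC2;=-:Aw5s3l44240ko'.
Captured: group 1 = 'J5s3', group 2 = 'l4u', group 3 = '263.W32!/#y5s3l404z1iC2;=-:Aw5s3l44240ko'.

('J5s3', 'l4u', '263.W32!/#y5s3l404z1iC2;=-:Aw5s3l44240ko')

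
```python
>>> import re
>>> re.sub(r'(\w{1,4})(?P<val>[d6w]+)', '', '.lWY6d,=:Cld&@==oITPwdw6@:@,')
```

This matches 1 to 4 of a word character (captured); then one or more of one of [d6w] (captured as 'val').
Every occurrence is swapped for ''.

'.,=:&@==@:@,'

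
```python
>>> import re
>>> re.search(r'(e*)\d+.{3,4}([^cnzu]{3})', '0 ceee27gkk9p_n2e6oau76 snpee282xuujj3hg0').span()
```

(0, 8)

This matches zero or more of a literal 'e' (captured); then one or more of a digit, then 3 to 4 of any character; then exactly 3 of any character except [cnzu] (captured).
`search` walks the string left to right and returns the first match it finds.
The match spans [0:8] → '0 ceee27'.
Captured: group 1 = '', group 2 = 'e27'.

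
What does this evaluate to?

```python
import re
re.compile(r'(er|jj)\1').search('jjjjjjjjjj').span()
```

(0, 4)

`\1` is not a pattern — it's the concrete string captured by group 1, re-applied verbatim.
`search` walks the string left to right and returns the first match it finds.
The match spans [0:4] → 'jjjj'.
Captured: group 1 = 'jj'.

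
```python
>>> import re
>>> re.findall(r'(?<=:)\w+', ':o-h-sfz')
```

The positive lookaround only admits positions where the adjacent text matches; those characters stay outside the span.
Since nothing is captured, `findall` lists the 1 matched substring directly.

['o']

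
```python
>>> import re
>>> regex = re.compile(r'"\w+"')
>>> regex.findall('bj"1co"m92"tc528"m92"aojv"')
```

['"1co"', '"tc528"', '"aojv"']

`findall` yields the raw match text (3 of them) because the pattern has no groups.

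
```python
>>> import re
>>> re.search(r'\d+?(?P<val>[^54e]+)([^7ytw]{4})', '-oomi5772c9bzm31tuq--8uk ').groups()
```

('772c9bzm31tuq--', '8uk ')

Pattern: one or more of a digit (lazy); then one or more of any character except [54e] (captured as 'val'); then exactly 4 of any character except [7ytw] (captured).
Lazy quantifiers expand one character at a time until the remainder of the pattern can match.
`re.search` scans for the first position where the pattern succeeds.
The match spans [5:25] → '5772c9bzm31tuq--8uk '.
Captured: group 1 = '772c9bzm31tuq--', group 2 = '8uk '.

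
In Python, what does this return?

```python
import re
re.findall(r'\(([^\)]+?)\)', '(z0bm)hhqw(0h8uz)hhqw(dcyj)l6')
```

['z0bm', '0h8uz', 'dcyj']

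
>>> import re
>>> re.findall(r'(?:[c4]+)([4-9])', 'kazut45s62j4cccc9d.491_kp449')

['5', '9', '9', '9']

This matches one or more of one of [c4] (non-capturing group); then a character in [4-9] (captured).
`findall` collects group 1 from each match (4 total).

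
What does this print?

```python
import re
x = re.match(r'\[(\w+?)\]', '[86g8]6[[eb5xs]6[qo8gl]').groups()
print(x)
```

('86g8',)

The match spans [0:6] → '[86g8]'.
Captured: group 1 = '86g8'.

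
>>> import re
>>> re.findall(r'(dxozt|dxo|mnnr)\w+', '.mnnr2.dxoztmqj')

The regex engine tests alternatives in the order written; an earlier branch that matches wins even if a later one would match more.
One capturing group, so `findall` returns just the captured substring from each match — 2 in all.

['mnnr', 'dxozt']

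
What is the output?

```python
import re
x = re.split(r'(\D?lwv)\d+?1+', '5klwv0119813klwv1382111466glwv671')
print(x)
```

['5', 'klwv', '9813', 'klwv', '466', 'glwv', '']

The pattern matches optionally a non-digit, then the literal 'lwv' (captured); then one or more of a digit (lazy), then one or more of the literal '1'.
Lazy quantifiers expand one character at a time until the remainder of the pattern can match.
Matches to split on: at [1:8] → 'klwv011'; at [12:23] → 'klwv1382111'; at [26:33] → 'glwv671'.
The group in the pattern means `split` returns the separators' captures alongside the pieces.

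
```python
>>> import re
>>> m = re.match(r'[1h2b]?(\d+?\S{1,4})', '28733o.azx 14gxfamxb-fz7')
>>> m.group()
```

'28733o'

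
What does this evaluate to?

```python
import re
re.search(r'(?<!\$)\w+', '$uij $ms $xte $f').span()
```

`(?!…)`/`(?<!…)` only lets a position through if the neighbouring text does NOT match; no characters are consumed.
The match spans [2:4] → 'ij'.

(2, 4)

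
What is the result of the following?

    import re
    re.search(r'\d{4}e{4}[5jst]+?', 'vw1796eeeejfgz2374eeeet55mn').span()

(2, 11)

This matches exactly 4 of a digit, then exactly 4 of the literal 'e'; then one or more of one of [5jst] (lazy).
Unlike `match`, `search` isn't anchored — it looks for the pattern anywhere in the string.
The match spans [2:11] → '1796eeeej'.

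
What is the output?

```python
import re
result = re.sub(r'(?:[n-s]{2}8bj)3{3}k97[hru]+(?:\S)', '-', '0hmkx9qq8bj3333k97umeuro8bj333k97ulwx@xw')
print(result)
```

This matches exactly 2 of a character in [n-s], then the literal '8bj' (non-capturing group); then exactly 3 of a literal '3', then the literal 'k97', then one or more of one of [hru]; then a non-whitespace character (non-capturing group).
Matches: at [22:35] → 'ro8bj333k97ul'.
Every occurrence is swapped for '-'.

0hmkx9qq8bj3333k97umeu-wx@xw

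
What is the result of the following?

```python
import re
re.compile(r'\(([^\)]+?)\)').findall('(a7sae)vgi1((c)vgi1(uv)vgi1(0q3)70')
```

Matches: at [0:7] match '(a7sae)', group 1 = 'a7sae'; at [11:15] match '((c)', group 1 = '(c'; at [19:23] match '(uv)', group 1 = 'uv'; at [27:32] match '(0q3)', group 1 = '0q3'.
`findall` collects group 1 from each match (4 total).

['a7sae', '(c', 'uv', '0q3']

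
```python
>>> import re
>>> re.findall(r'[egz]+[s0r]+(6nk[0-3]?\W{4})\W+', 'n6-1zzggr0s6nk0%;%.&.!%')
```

['6nk0%;%.']

Pattern: one or more of one of [egz]; then one or more of one of [s0r]; then the literal '6nk', then optionally a character in [0-3], then exactly 4 of a non-word character (captured); then one or more of a non-word character.
`findall` collects group 1 from the one match (1 total).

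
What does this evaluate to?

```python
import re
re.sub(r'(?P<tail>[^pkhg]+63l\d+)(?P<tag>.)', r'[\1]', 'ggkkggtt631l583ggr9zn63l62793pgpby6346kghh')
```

The pattern matches one or more of any character except [pkhg], then the literal '63l', then one or more of a digit (captured as 'tail'); then any character (captured as 'tag').
Matches: at [17:30] → 'r9zn63l62793p'.
`\1` in the replacement pulls in group 1's text for each match.

'ggkkggtt631l583gg[r9zn63l62793]gpby6346kghh'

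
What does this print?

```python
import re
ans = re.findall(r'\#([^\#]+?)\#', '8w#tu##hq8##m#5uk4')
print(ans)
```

['tu', 'hq8', 'm']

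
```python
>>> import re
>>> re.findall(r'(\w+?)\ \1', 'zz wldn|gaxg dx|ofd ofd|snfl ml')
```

After group 1 captures some text, `\1` only succeeds where that same text appears again.
With a single group, `findall` returns only what that group captured — 1 item.

['ofd']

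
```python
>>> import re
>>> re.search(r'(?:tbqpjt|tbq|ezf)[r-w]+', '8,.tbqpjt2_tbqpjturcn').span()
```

(11, 19)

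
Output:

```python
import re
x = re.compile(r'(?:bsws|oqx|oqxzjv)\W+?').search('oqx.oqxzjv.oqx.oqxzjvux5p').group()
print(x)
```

The match spans [0:4] → 'oqx.'.

oqx.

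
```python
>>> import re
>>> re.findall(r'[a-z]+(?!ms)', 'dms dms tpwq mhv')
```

Because the assertion is negative and zero-width, positions next to the forbidden text are skipped.
Since nothing is captured, `findall` lists the 4 matched substrings directly.

['dms', 'dms', 'tpwq', 'mhv']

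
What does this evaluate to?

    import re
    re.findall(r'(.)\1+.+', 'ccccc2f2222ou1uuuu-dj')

['c']

`\1` has to match the exact text group 1 already captured.
Matches: at [0:21] match 'ccccc2f2222ou1uuuu-dj', group 1 = 'c'.
`findall` collects group 1 from the one match (1 total).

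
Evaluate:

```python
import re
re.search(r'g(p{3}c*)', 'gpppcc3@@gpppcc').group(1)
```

'pppcc'

Pattern: a literal 'g'; then exactly 3 of a literal 'p', then zero or more of the literal 'c' (captured).
`search` walks the string left to right and returns the first match it finds.
The match spans [0:6] → 'gpppcc'.
Captured: group 1 = 'pppcc'.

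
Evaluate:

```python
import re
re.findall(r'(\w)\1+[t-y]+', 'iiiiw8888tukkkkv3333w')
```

['i', '8', 'k', '3']

The backreference `\1` re-matches whatever the first group consumed, character for character.
`findall` collects group 1 from each match (4 total).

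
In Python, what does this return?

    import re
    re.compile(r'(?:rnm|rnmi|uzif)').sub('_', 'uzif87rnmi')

'_87_i'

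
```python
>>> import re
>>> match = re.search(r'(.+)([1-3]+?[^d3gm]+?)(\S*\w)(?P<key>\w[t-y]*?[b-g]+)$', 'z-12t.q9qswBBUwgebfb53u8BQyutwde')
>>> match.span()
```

The match spans [0:32] → 'z-12t.q9qswBBUwgebfb53u8BQyutwde'.

(0, 32)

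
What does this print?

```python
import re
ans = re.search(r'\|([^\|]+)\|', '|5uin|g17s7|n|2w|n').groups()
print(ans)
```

The match spans [0:6] → '|5uin|'.
Captured: group 1 = '5uin'.

('5uin',)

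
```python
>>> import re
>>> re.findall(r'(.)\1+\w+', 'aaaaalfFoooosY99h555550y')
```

['a']

After group 1 captures some text, `\1` only succeeds where that same text appears again.
Walking the string: at [0:24] match 'aaaaalfFoooosY99h555550y', group 1 = 'a'.
`findall` collects group 1 from the one match (1 total).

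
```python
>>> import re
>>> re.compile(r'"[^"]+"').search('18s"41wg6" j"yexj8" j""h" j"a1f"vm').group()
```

'"41wg6"'

`re.search` scans for the first position where the pattern succeeds.
The match spans [3:10] → '"41wg6"'.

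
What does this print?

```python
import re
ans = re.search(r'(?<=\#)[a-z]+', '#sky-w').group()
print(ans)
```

The positive lookaround only admits positions where the adjacent text matches; those characters stay outside the span.
The match spans [1:4] → 'sky'.

sky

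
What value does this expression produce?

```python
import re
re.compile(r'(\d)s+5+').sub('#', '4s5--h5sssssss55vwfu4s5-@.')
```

'#--h#vwfu#-@.'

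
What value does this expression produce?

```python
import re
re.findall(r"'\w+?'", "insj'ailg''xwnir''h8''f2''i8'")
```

Scanning left to right: at [4:10] → "'ailg'"; at [10:17] → "'xwnir'"; at [17:21] → "'h8'"; at [21:25] → "'f2'"; at [25:29] → "'i8'".
No capturing groups, so `findall` returns the 5 full match strings.

["'ailg'", "'xwnir'", "'h8'", "'f2'", "'i8'"]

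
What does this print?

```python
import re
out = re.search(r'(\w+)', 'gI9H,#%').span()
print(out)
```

(0, 4)

Pattern: one or more of a word character (captured).
Unlike `match`, `search` isn't anchored — it looks for the pattern anywhere in the string.
The match spans [0:4] → 'gI9H'.
Captured: group 1 = 'gI9H'.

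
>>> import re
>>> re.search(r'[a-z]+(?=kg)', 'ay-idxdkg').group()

'idxd'

The positive lookaround only admits positions where the adjacent text matches; those characters stay outside the span.
`re.search` scans for the first position where the pattern succeeds.
The match spans [3:7] → 'idxd'.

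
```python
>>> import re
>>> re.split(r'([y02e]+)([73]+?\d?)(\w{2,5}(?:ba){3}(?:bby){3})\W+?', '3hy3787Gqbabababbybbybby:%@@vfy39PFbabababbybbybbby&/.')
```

Because the quantifier is non-greedy, it stops expanding at the earliest point where the rest of the pattern can succeed.
The group in the pattern means `split` returns the separators' captures alongside the pieces.

['3h', 'y', '37', '87Gqbabababbybbybby', '%@@vfy39PFbabababbybbybbby&/.']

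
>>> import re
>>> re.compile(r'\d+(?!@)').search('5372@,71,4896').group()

'537'

The negative lookaround is zero-width — it rules out positions where the adjacent text would match, without consuming anything.
`search` walks the string left to right and returns the first match it finds.
The match spans [0:3] → '537'.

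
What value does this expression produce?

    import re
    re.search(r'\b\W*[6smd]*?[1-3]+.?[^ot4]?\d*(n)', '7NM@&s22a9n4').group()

'@&s22a9n'

The match spans [3:11] → '@&s22a9n'.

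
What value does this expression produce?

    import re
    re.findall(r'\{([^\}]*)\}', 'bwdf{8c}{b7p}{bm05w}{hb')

['8c', 'b7p', 'bm05w']

Matches: at [4:8] match '{8c}', group 1 = '8c'; at [8:13] match '{b7p}', group 1 = 'b7p'; at [13:20] match '{bm05w}', group 1 = 'bm05w'.
With a single group, `findall` returns only what that group captured — 3 items.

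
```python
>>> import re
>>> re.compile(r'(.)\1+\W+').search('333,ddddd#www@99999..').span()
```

(0, 4)

The backreference `\1` re-matches whatever the first group consumed, character for character.
`search` walks the string left to right and returns the first match it finds.
The match spans [0:4] → '333,'.
Captured: group 1 = '3'.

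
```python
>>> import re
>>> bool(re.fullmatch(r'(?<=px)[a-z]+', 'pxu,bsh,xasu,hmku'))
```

False

`re.fullmatch` is like wrapping the pattern in `^…$` (in single-line mode).
Here there's no way to consume every character, so the call returns None, and `bool(None)` is False.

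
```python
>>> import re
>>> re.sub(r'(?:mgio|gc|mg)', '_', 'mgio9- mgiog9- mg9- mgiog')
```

'_9- _g9- _9- _g'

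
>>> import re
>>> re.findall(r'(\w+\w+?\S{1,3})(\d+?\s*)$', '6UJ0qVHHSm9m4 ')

[('6UJ0qVHHSm9m', '4 ')]

Pattern: one or more of a word character, then one or more of a word character (lazy), then 1 to 3 of a non-whitespace character (captured); then one or more of a digit (lazy), then zero or more of whitespace (captured); then anchored at the end.
Matches: at [0:14] match '6UJ0qVHHSm9m4 ', groups = ('6UJ0qVHHSm9m', '4 ').
2 groups means the one result is a tuple of 2 captured strings — 1 here.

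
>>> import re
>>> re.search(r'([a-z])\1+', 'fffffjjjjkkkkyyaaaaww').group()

'fffff'

The backreference `\1` re-matches whatever the first group consumed, character for character.
Unlike `match`, `search` isn't anchored — it looks for the pattern anywhere in the string.
The match spans [0:5] → 'fffff'.
Captured: group 1 = 'f'.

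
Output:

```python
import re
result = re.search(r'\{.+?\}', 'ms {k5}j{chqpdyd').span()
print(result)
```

The match spans [3:7] → '{k5}'.

(3, 7)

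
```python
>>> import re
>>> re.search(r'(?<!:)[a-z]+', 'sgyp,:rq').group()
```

Because the assertion is negative and zero-width, positions next to the forbidden text are skipped.
The match spans [0:4] → 'sgyp'.

'sgyp'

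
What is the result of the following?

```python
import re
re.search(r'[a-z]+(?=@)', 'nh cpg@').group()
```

Lookahead/lookbehind check context without consuming it, so the matched span excludes the asserted characters.
The match spans [3:6] → 'cpg'.

'cpg'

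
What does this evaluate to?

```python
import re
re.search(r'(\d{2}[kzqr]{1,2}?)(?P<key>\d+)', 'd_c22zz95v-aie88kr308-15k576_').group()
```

The pattern matches exactly 2 of a digit, then 1 to 2 of one of [kzqr] (lazy) (captured); then one or more of a digit (captured as 'key').
Unlike `match`, `search` isn't anchored — it looks for the pattern anywhere in the string.
The match spans [3:9] → '22zz95'.
Captured: group 1 = '22zz', group 2 = '95'.

'22zz95'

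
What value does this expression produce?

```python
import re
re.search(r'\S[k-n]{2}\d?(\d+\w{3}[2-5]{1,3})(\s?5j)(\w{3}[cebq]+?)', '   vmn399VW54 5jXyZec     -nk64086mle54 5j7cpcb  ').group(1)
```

'99VW54'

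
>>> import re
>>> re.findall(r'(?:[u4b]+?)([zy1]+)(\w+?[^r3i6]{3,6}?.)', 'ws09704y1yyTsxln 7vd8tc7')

[('y1yy', 'Tsxln')]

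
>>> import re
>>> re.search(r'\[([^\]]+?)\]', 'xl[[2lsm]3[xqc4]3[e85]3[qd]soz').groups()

The match spans [2:9] → '[[2lsm]'.
Captured: group 1 = '[2lsm'.

('[2lsm',)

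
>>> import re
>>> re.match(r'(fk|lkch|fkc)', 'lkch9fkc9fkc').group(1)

`re.match` won't scan ahead — the pattern has to work from the very first character.
The match spans [0:4] → 'lkch'.
Captured: group 1 = 'lkch'.

'lkch'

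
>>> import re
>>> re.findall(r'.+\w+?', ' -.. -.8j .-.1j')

[' -.. -.8j .-.1j']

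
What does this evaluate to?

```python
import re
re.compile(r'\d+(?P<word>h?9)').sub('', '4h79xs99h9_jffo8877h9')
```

`sub` substitutes '' at each match site.

'4hxs_jffo'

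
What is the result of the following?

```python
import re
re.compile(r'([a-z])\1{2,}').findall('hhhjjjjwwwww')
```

['h', 'j', 'w']

`\1` has to match the exact text group 1 already captured.
One capturing group, so `findall` returns just the captured substring from each match — 3 in all.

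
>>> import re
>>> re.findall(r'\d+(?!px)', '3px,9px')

[]

`(?!…)`/`(?<!…)` only lets a position through if the neighbouring text does NOT match; no characters are consumed.
No capturing groups, so `findall` returns the 0 full match strings.
Nothing in the string satisfies the pattern, so the list is empty.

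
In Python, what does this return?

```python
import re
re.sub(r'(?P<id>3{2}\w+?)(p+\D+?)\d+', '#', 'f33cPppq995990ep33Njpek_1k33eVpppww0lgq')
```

'f#ep#k#lgq'

A `+?`/`*?`/`{m,n}?` starts at its minimum and grows only as far as needed for what follows to match.
Each match is replaced by '#'.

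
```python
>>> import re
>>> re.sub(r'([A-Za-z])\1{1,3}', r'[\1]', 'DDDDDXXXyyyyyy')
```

'[D]D[X][y][y]'

A backreference is literal: `\1` must see the identical characters the first group matched.
Matches: at [0:4] → 'DDDD'; at [5:8] → 'XXX'; at [8:12] → 'yyyy'; at [12:14] → 'yy'.
The replacement refers to a captured group, so each match is rewritten using its own captured text.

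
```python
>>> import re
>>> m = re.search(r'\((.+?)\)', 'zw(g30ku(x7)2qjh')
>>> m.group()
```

The match spans [2:12] → '(g30ku(x7)'.

'(g30ku(x7)'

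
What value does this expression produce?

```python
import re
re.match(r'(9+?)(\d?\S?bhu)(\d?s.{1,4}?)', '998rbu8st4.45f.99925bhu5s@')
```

None

`match` is anchored at position 0; if the pattern doesn't fit there, it returns None.
Here position 0 doesn't satisfy it, so the call returns None.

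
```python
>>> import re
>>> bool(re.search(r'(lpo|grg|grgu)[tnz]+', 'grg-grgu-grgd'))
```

`re.search` tries every starting position until one works.
Here nothing in the string fits, so the call returns None, and `bool(None)` is False.

False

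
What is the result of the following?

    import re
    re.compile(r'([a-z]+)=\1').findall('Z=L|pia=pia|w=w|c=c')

After group 1 captures some text, `\1` only succeeds where that same text appears again.
Because there's exactly one group, `findall` drops the full match and keeps group 1 from each hit.

['pia', 'w', 'c']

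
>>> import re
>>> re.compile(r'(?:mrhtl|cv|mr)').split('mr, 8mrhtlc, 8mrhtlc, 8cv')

['', ', 8', 'c, 8', 'c, 8', '']

The regex engine tests alternatives in the order written; an earlier branch that matches wins even if a later one would match more.
Splitting on the pattern gives 5 pieces.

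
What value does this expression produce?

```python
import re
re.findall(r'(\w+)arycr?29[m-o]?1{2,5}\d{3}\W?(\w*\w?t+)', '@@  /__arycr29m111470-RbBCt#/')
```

[('__', 'RbBCt')]

Multiple groups make `findall` return tuples — one 2-tuple for the one match.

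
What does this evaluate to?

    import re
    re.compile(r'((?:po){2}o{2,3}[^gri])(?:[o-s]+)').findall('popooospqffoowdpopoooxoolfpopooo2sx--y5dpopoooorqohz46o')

Pattern: the literal 'po' repeated 2 times, then 2 to 3 of the literal 'o', then any character except [gri] (captured); then one or more of a character in [o-s] (non-capturing group).
Matches: at [0:9] match 'popooospq', group 1 = 'popooos'; at [15:24] match 'popoooxoo', group 1 = 'popooox'; at [26:34] match 'popooo2s', group 1 = 'popooo2'; at [40:50] match 'popoooorqo', group 1 = 'popoooo'.
One capturing group, so `findall` returns just the captured substring from each match — 4 in all.

['popooos', 'popooox', 'popooo2', 'popoooo']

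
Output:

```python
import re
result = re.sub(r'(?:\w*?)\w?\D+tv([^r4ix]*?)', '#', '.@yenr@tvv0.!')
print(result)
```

With the lazy modifier that quantifier settles for the fewest repetitions that let the rest of the pattern succeed (the atoms after it are unaffected and can still be greedy).
Each match is replaced by '#'.

#v0.!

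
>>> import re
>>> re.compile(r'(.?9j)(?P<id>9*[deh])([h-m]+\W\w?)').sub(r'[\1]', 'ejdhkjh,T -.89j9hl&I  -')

'ejdhkjh,T -.[89j]  -'

This matches optionally any character, then the literal '9j' (captured); then zero or more of a literal '9', then one of [deh] (captured as 'id'); then one or more of a character in [h-m], then a non-word character, then optionally a word character (captured).
Matches: at [12:20] → '89j9hl&I'.
Each match is replaced using the text its own group 1 captured.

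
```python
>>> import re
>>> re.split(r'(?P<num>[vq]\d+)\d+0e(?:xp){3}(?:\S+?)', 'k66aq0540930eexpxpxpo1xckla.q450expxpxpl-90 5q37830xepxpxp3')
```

['k66aq0540930eexpxpxpo1xckla.', 'q4', '-90 5q37830xepxpxp3']

The pattern matches one of [vq], then one or more of a digit (captured as 'num'); then one or more of a digit, then the literal '0e', then the literal 'xp' repeated 3 times; then one or more of a non-whitespace character (lazy) (non-capturing group).
With the lazy modifier that quantifier settles for the fewest repetitions that let the rest of the pattern succeed (the atoms after it are unaffected and can still be greedy).
Matches to split on: at [28:40] → 'q450expxpxpl'.
Because the pattern has a capturing group, `split` also inserts each captured text between the pieces.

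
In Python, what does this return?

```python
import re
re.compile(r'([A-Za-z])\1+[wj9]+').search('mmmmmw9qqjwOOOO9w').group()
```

'mmmmmw9'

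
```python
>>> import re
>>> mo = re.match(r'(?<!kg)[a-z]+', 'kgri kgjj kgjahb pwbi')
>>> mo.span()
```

(0, 4)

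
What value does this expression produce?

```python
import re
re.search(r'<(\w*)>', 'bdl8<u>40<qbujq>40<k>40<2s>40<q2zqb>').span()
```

`re.search` scans for the first position where the pattern succeeds.
The match spans [4:7] → '<u>'.
Captured: group 1 = 'u'.

(4, 7)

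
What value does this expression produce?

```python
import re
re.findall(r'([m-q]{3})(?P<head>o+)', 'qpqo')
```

This matches exactly 3 of a character in [m-q] (captured); then one or more of a literal 'o' (captured as 'head').
Matches: at [0:4] match 'qpqo', groups = ('qpq', 'o').
With 2 capturing groups, `findall` returns a 2-tuple per match.

[('qpq', 'o')]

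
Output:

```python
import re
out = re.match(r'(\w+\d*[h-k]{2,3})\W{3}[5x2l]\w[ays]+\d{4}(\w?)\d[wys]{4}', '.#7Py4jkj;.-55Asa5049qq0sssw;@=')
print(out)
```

With `match`, the pattern is implicitly anchored at the beginning.
Here the pattern fails at index 0, so the call returns None.

None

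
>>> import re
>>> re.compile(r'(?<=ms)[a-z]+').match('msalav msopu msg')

None

Because the assertion is zero-width, the text it checks is not consumed and won't appear in the result.
With `match`, the pattern is implicitly anchored at the beginning.
Here the string doesn't start with a match, so the call returns None.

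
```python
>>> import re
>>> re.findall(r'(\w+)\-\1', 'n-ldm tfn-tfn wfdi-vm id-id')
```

['tfn', 'id']

`\1` is not a pattern — it's the concrete string captured by group 1, re-applied verbatim.
With a single group, `findall` returns only what that group captured — 2 items.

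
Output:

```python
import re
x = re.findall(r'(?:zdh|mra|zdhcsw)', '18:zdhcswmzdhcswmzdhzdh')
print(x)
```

Branches in `(...|...)` are attempted left-to-right; the first branch that allows the whole pattern to succeed is taken.
`findall` yields the raw match text (4 of them) because the pattern has no groups.

['zdh', 'zdh', 'zdh', 'zdh']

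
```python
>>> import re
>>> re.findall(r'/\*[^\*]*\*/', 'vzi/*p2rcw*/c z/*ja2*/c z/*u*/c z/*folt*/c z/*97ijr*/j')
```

`findall` yields the raw match text (5 of them) because the pattern has no groups.

['/*p2rcw*/', '/*ja2*/', '/*u*/', '/*folt*/', '/*97ijr*/']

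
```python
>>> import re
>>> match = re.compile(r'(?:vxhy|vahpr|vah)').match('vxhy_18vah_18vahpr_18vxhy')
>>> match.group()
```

'vxhy'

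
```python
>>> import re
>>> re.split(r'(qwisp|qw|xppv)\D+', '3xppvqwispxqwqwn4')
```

Matches to split on: at [1:16] → 'xppvqwispxqwqwn'.
`re.split` interleaves the captured-group text with the surrounding fragments.

['3', 'xppv', '4']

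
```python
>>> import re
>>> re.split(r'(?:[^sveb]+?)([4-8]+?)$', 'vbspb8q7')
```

['vbspb', '7', '']

Pattern: one or more of any character except [sveb] (lazy) (non-capturing group); then one or more of a character in [4-8] (lazy) (captured); then anchored at the end.
Matches to split on: at [5:8] → '8q7'.
`re.split` interleaves the captured-group text with the surrounding fragments.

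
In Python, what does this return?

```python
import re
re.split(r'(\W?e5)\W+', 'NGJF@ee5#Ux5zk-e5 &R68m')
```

['NGJF@e', 'e5', 'Ux5zk', '-e5', 'R68m']

This matches optionally a non-word character, then the literal 'e5' (captured); then one or more of a non-word character.
Matches to split on: at [6:9] → 'e5#'; at [14:19] → '-e5 &'.
With a capturing group present, the delimiter's captured portion is kept in the result list.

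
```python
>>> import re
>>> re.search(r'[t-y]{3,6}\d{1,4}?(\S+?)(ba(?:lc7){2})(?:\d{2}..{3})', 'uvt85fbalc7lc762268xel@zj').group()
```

'uvt85fbalc7lc762268x'

This matches 3 to 6 of a character in [t-y], then 1 to 4 of a digit (lazy); then one or more of a non-whitespace character (lazy) (captured); then the literal 'ba', then the literal 'lc7' repeated 2 times (captured); then exactly 2 of a digit, then any character, then exactly 3 of any character (non-capturing group).
Unlike `match`, `search` isn't anchored — it looks for the pattern anywhere in the string.
The match spans [0:20] → 'uvt85fbalc7lc762268x'.
Captured: group 1 = '5f', group 2 = 'balc7lc7'.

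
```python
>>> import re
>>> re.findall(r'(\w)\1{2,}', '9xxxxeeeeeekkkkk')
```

`\1` has to match the exact text group 1 already captured.
Scanning left to right: at [1:5] match 'xxxx', group 1 = 'x'; at [5:11] match 'eeeeee', group 1 = 'e'; at [11:16] match 'kkkkk', group 1 = 'k'.
With a single group, `findall` returns only what that group captured — 3 items.

['x', 'e', 'k']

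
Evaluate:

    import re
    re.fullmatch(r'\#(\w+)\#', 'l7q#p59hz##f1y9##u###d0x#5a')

None

`re.fullmatch` is like wrapping the pattern in `^…$` (in single-line mode).
Here the string isn't matched end-to-end, so the call returns None.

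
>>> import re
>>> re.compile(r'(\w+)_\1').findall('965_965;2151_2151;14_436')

['965', '2151', '4']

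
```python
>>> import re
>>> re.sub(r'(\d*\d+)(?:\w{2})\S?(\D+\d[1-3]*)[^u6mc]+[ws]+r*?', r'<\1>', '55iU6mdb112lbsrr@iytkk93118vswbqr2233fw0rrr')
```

'<55>0rrr'

This matches zero or more of a digit, then one or more of a digit (captured); then exactly 2 of a word character (non-capturing group); then optionally a non-whitespace character; then one or more of a non-digit, then a digit, then zero or more of a character in [1-3] (captured); then one or more of any character except [u6mc]; then one or more of one of [ws], then zero or more of the literal 'r' (lazy).
Matches: at [0:39] → '55iU6mdb112lbsrr@iytkk93118vswbqr2233fw'.
The replacement refers to a captured group, so each match is rewritten using its own captured text.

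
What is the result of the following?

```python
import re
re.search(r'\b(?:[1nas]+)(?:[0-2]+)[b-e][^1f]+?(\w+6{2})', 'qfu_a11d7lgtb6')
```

The pattern matches a word boundary (`\b`, zero-width); then one or more of one of [1nas] (non-capturing group); then one or more of a character in [0-2] (non-capturing group); then a character in [b-e], then one or more of any character except [1f] (lazy); then one or more of a word character, then exactly 2 of a literal '6' (captured).
Here nothing in the string fits, so the call returns None.

None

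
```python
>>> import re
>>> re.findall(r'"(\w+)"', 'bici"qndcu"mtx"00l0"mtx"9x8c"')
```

['qndcu', '00l0', '9x8c']

Walking the string: at [4:11] match '"qndcu"', group 1 = 'qndcu'; at [14:20] match '"00l0"', group 1 = '00l0'; at [23:29] match '"9x8c"', group 1 = '9x8c'.
`findall` collects group 1 from each match (3 total).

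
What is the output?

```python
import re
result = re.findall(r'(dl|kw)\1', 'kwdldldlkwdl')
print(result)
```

After group 1 captures some text, `\1` only succeeds where that same text appears again.
Because there's exactly one group, `findall` drops the full match and keeps group 1 from the one hit.

['dl']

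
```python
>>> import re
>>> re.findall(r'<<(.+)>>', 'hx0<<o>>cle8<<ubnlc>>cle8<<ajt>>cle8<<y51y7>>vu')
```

One capturing group, so `findall` returns just the captured substring from the one match — 1 in all.

['o>>cle8<<ubnlc>>cle8<<ajt>>cle8<<y51y7']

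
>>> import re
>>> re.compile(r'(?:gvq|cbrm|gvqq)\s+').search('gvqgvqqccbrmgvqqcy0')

None

Unlike `match`, `search` isn't anchored — it looks for the pattern anywhere in the string.
Here the pattern never matches, so the call returns None.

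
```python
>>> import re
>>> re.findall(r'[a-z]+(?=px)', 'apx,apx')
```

['a', 'a']

The lookaround is zero-width — it requires the adjacent text to match without consuming it, so the asserted text isn't part of the match.
Scanning left to right: at [0:1] → 'a'; at [4:5] → 'a'.
No capturing groups, so `findall` returns the 2 full match strings.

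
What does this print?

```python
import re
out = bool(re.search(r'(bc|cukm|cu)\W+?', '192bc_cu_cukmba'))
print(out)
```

False

`search` walks the string left to right and returns the first match it finds.
Here no position works, so the call returns None, and `bool(None)` is False.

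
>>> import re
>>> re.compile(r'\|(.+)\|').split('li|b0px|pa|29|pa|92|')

['li', 'b0px|pa|29|pa|92', '']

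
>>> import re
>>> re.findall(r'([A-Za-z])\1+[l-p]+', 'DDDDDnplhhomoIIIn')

['D', 'h', 'I']

A backreference is literal: `\1` must see the identical characters the first group matched.
Walking the string: at [0:8] match 'DDDDDnpl', group 1 = 'D'; at [8:13] match 'hhomo', group 1 = 'h'; at [13:17] match 'IIIn', group 1 = 'I'.
`findall` collects group 1 from each match (3 total).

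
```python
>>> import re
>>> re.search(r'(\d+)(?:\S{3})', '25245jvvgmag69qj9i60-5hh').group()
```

'25245jvv'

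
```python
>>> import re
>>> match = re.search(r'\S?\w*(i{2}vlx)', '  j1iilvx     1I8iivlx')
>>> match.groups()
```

The match spans [14:22] → '1I8iivlx'.
Captured: group 1 = 'iivlx'.

('iivlx',)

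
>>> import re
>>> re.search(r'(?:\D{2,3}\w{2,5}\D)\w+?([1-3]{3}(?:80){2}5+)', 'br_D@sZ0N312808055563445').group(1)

Pattern: 2 to 3 of a non-digit, then 2 to 5 of a word character, then a non-digit (non-capturing group); then one or more of a word character (lazy); then exactly 3 of a character in [1-3], then the literal '80' repeated 2 times, then one or more of a literal '5' (captured).
Unlike `match`, `search` isn't anchored — it looks for the pattern anywhere in the string.
The match spans [0:19] → 'br_D@sZ0N3128080555'.
Captured: group 1 = '3128080555'.

'3128080555'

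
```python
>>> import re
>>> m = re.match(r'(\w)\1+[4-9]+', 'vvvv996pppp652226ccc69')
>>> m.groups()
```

After group 1 captures some text, `\1` only succeeds where that same text appears again.
`re.match` won't scan ahead — the pattern has to work from the very first character.
The match spans [0:7] → 'vvvv996'.
Captured: group 1 = 'v'.

('v',)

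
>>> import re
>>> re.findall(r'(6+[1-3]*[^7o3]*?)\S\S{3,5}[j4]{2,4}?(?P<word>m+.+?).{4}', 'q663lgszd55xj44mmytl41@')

[('663lg', 'mmy')]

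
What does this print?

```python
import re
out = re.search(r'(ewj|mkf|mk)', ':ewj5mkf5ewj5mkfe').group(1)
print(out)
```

ewj

The match spans [1:4] → 'ewj'.
Captured: group 1 = 'ewj'.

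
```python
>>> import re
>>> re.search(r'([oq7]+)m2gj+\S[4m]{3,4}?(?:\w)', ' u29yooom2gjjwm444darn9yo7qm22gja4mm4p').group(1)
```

'ooo'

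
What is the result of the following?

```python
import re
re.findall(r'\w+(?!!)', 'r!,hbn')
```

`(?!…)`/`(?<!…)` only lets a position through if the neighbouring text does NOT match; no characters are consumed.
No capturing groups, so `findall` returns the 1 full match string.

['hbn']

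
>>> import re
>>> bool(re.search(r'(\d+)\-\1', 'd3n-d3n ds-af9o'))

False

`\1` is not a pattern — it's the concrete string captured by group 1, re-applied verbatim.
`search` walks the string left to right and returns the first match it finds.
Here nothing in the string fits, so the call returns None, and `bool(None)` is False.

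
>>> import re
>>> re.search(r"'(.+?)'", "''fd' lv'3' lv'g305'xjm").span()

(0, 5)

`re.search` tries every starting position until one works.
The match spans [0:5] → "''fd'".
Captured: group 1 = "'fd".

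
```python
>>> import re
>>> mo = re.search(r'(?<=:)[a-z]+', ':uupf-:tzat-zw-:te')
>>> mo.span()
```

Lookahead/lookbehind check context without consuming it, so the matched span excludes the asserted characters.
The match spans [1:5] → 'uupf'.

(1, 5)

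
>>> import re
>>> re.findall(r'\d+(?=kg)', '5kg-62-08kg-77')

['5', '08']

The positive lookaround only admits positions where the adjacent text matches; those characters stay outside the span.
Scanning left to right: at [0:1] → '5'; at [7:9] → '08'.
`findall` yields the raw match text (2 of them) because the pattern has no groups.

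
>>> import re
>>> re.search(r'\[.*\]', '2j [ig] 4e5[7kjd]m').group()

'[ig] 4e5[7kjd]'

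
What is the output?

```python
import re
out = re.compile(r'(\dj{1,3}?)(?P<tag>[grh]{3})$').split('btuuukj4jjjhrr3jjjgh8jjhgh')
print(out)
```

['btuuukj4jjjhrr3jjjgh', '8jj', 'hgh', '']

`re.split` interleaves the captured-group text with the surrounding fragments.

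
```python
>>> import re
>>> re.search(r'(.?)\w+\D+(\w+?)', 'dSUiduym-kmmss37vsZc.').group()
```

This matches optionally any character (captured); then one or more of a word character; then one or more of a non-digit; then one or more of a word character (lazy) (captured).
A non-greedy quantifier consumes as few characters as it can — just enough that the remainder of the pattern still matches from where it stops; whatever follows it matches normally.
`search` walks the string left to right and returns the first match it finds.
The match spans [0:15] → 'dSUiduym-kmmss3'.
Captured: group 1 = 'd', group 2 = '3'.

'dSUiduym-kmmss3'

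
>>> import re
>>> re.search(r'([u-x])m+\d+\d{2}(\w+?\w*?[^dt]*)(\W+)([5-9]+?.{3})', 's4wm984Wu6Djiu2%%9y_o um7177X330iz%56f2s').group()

'wm984Wu6Djiu2%%9y_o um7177X330iz%56f2'

Pattern: a character in [u-x] (captured); then one or more of the literal 'm', then one or more of a digit, then exactly 2 of a digit; then one or more of a word character (lazy), then zero or more of a word character (lazy), then zero or more of any character except [dt] (captured); then one or more of a non-word character (captured); then one or more of a character in [5-9] (lazy), then exactly 3 of any character (captured).
Because the quantifier is non-greedy, it stops expanding at the earliest point where the rest of the pattern can succeed.
`re.search` scans for the first position where the pattern succeeds.
The match spans [2:39] → 'wm984Wu6Djiu2%%9y_o um7177X330iz%56f2'.
Captured: group 1 = 'w', group 2 = 'Wu6Djiu2%%9y_o um7177X330iz', group 3 = '%', group 4 = '56f2'.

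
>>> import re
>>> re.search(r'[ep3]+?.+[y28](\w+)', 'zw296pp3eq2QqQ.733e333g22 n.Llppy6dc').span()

Pattern: one or more of one of [ep3] (lazy), then one or more of any character, then one of [y28]; then one or more of a word character (captured).
`search` walks the string left to right and returns the first match it finds.
The match spans [5:36] → 'pp3eq2QqQ.733e333g22 n.Llppy6dc'.
Captured: group 1 = '6dc'.

(5, 36)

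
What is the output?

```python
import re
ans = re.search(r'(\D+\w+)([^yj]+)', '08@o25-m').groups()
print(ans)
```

Pattern: one or more of a non-digit, then one or more of a word character (captured); then one or more of any character except [yj] (captured).
`re.search` scans for the first position where the pattern succeeds.
The match spans [2:8] → '@o25-m'.
Captured: group 1 = '@o25', group 2 = '-m'.

('@o25', '-m')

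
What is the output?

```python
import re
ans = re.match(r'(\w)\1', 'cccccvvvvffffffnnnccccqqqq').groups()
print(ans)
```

('c',)

The match spans [0:2] → 'cc'.
Captured: group 1 = 'c'.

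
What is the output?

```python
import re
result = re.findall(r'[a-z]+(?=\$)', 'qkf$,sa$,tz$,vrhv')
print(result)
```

The positive lookaround only admits positions where the adjacent text matches; those characters stay outside the span.
Matches: at [0:3] → 'qkf'; at [5:7] → 'sa'; at [9:11] → 'tz'.
`findall` yields the raw match text (3 of them) because the pattern has no groups.

['qkf', 'sa', 'tz']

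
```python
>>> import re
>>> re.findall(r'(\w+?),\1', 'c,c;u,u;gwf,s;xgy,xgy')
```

`\1` is not a pattern — it's the concrete string captured by group 1, re-applied verbatim.
Matches: at [0:3] match 'c,c', group 1 = 'c'; at [4:7] match 'u,u', group 1 = 'u'; at [14:21] match 'xgy,xgy', group 1 = 'xgy'.
`findall` collects group 1 from each match (3 total).

['c', 'u', 'xgy']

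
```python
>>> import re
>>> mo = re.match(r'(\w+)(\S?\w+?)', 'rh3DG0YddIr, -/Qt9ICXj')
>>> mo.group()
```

'rh3DG0YddIr'

This matches one or more of a word character (captured); then optionally a non-whitespace character, then one or more of a word character (lazy) (captured).
`re.match` only tries the pattern at the start of the string.
The match spans [0:11] → 'rh3DG0YddIr'.
Captured: group 1 = 'rh3DG0YddI', group 2 = 'r'.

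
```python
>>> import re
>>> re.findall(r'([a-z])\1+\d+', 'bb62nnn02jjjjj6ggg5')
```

['b', 'n', 'j', 'g']

A backreference is literal: `\1` must see the identical characters the first group matched.
Matches: at [0:4] match 'bb62', group 1 = 'b'; at [4:9] match 'nnn02', group 1 = 'n'; at [9:15] match 'jjjjj6', group 1 = 'j'; at [15:19] match 'ggg5', group 1 = 'g'.
With a single group, `findall` returns only what that group captured — 4 items.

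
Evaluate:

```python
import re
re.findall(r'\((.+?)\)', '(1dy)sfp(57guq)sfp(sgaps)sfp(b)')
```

['1dy', '57guq', 'sgaps', 'b']

The `?` after the quantifier makes it lazy — it takes as little as possible before letting the rest of the pattern try.
Matches: at [0:5] match '(1dy)', group 1 = '1dy'; at [8:15] match '(57guq)', group 1 = '57guq'; at [18:25] match '(sgaps)', group 1 = 'sgaps'; at [28:31] match '(b)', group 1 = 'b'.
`findall` collects group 1 from each match (4 total).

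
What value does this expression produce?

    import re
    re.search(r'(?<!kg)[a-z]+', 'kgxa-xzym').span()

(0, 4)

`(?!…)`/`(?<!…)` only lets a position through if the neighbouring text does NOT match; no characters are consumed.
`re.search` tries every starting position until one works.
The match spans [0:4] → 'kgxa'.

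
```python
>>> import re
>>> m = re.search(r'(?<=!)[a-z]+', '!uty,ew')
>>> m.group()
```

Lookahead/lookbehind check context without consuming it, so the matched span excludes the asserted characters.
The match spans [1:4] → 'uty'.

'uty'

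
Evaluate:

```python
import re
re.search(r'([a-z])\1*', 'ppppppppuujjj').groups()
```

The match spans [0:8] → 'pppppppp'.
Captured: group 1 = 'p'.

('p',)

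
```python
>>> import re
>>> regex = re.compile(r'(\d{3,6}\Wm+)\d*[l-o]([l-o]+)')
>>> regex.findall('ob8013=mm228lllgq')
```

Pattern: 3 to 6 of a digit, then a non-word character, then one or more of a literal 'm' (captured); then zero or more of a digit, then a character in [l-o]; then one or more of a character in [l-o] (captured).
Scanning left to right: at [2:15] match '8013=mm228lll', groups = ('8013=mm', 'll').
`findall` packs the 2 group values into a tuple for every match.

[('8013=mm', 'll')]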